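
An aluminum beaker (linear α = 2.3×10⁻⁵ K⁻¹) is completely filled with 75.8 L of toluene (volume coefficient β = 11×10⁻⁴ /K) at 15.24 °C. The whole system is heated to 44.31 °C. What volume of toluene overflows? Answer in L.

2.27 L

The beaker also expands: β_container ≈ 3α = 6.9×10⁻⁵ /K
Net overflow = V₀(β_liq − 3α_cont)ΔT
β − 3α = 1.10×10⁻³ − 6.9×10⁻⁵ = 1.031×10⁻³ /K; ΔT = 29.07 K
ΔV = 75.8 × 1.031×10⁻³ × 29.07 = 2.27 L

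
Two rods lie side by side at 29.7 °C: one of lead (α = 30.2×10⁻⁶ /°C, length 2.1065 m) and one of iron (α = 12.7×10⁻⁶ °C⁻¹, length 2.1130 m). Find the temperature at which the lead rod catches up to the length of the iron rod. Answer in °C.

L₁(1 + α₁ΔT) = L₂(1 + α₂ΔT) ⇒ ΔT = (L₂ − L₁)/(α₁L₁ − α₂L₂)
L₂ − L₁ = 2.1130 − 2.1065 = 6.50×10⁻³ m
α₁L₁ − α₂L₂ = 30.2×10⁻⁶×2.1065 − 12.7×10⁻⁶×2.1130 = 3.67812×10⁻⁵ m/K
ΔT = 6.50×10⁻³ / 3.67812×10⁻⁵ = 176.721 K
T = 29.7 + 176.721 = 206.421 °C

T = 206.4 °C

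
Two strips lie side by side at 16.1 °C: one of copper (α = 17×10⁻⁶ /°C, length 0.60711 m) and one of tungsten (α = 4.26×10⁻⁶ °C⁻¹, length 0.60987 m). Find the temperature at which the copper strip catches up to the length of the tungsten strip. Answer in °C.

Equal length when α₁L₁ΔT − α₂L₂ΔT = L₂ − L₁ = 2.76×10⁻³ m
α₁L₁ = 1.032087×10⁻⁵, α₂L₂ = 2.5980462×10⁻⁶ → Δ(αL) = 7.7228238×10⁻⁶ m/K
ΔT = 2.76×10⁻³ / 7.7228238×10⁻⁶ = 357.382 K, so T = 16.1 + 357.382 = 373.482 °C

T = 373.5 °C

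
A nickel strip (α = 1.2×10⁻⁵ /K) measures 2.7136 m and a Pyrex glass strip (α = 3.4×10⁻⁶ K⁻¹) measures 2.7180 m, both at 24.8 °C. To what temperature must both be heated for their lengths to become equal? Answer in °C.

T = 213.5 °C

L₁(1 + α₁ΔT) = L₂(1 + α₂ΔT) ⇒ ΔT = (L₂ − L₁)/(α₁L₁ − α₂L₂)
L₂ − L₁ = 2.7180 − 2.7136 = 4.40×10⁻³ m
α₁L₁ − α₂L₂ = 1.2×10⁻⁵×2.7136 − 3.4×10⁻⁶×2.7180 = 2.3322×10⁻⁵ m/K
ΔT = 4.40×10⁻³ / 2.3322×10⁻⁵ = 188.663 K
T = 24.8 + 188.663 = 213.463 °C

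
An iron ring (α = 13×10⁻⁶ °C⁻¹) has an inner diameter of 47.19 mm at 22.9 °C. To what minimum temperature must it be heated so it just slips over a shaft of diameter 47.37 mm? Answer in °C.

Required Δd = 47.37 − 47.19 = 0.18 mm
Δd = αd₀ΔT ⇒ ΔT = Δd/(αd₀) = 0.18 / (13×10⁻⁶ × 47.19) = 293.41 K
T_min = 22.9 + 293.41 = 316.31 °C

T = 316 °C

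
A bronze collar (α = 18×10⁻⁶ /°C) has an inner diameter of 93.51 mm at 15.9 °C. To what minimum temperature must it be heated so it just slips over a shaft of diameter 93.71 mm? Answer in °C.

T = 135 °C

Required Δd = 93.71 − 93.51 = 0.20 mm
Δd = αd₀ΔT ⇒ ΔT = Δd/(αd₀) = 0.20 / (18×10⁻⁶ × 93.51) = 118.82 K
T_min = 15.9 + 118.82 = 134.72 °C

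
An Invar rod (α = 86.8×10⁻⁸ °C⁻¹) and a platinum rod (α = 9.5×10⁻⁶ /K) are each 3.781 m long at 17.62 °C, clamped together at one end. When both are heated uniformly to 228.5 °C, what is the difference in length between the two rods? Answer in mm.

ΔT = 210.88 K
Invar: ΔL = 86.8×10⁻⁸ × 3.781 m × 210.88 = 6.9209×10⁻⁴ m = 0.69209 mm
platinum: ΔL = 9.5×10⁻⁶ × 3.781 m × 210.88 = 7.5747×10⁻³ m = 7.5747 mm
difference = 7.5747 − 0.69209 = 6.88261 mm

6.88 mm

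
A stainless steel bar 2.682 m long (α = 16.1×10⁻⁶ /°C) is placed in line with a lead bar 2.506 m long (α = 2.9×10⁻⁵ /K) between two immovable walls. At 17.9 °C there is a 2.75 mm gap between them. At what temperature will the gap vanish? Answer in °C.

T = 41.6 °C

Gap closes when ΔL₁ + ΔL₂ = 2.75 mm = 2.75×10⁻³ m
(α₁L₁ + α₂L₂)ΔT = g
α₁L₁ + α₂L₂ = 16.1×10⁻⁶×2.682 + 2.9×10⁻⁵×2.506 = 1.158542×10⁻⁴ m/K
ΔT = 2.75×10⁻³ / 1.158542×10⁻⁴ = 23.737 K
T = 17.9 + 23.737 = 41.637 °C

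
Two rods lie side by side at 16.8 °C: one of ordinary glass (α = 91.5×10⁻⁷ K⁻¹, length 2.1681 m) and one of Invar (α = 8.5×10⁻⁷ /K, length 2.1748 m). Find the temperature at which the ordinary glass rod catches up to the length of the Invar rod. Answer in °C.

T = 389.2 °C

L₁(1 + α₁ΔT) = L₂(1 + α₂ΔT) ⇒ ΔT = (L₂ − L₁)/(α₁L₁ − α₂L₂)
L₂ − L₁ = 2.1748 − 2.1681 = 6.70×10⁻³ m
α₁L₁ − α₂L₂ = 91.5×10⁻⁷×2.1681 − 8.5×10⁻⁷×2.1748 = 1.7989535×10⁻⁵ m/K
ΔT = 6.70×10⁻³ / 1.7989535×10⁻⁵ = 372.439 K
T = 16.8 + 372.439 = 389.239 °C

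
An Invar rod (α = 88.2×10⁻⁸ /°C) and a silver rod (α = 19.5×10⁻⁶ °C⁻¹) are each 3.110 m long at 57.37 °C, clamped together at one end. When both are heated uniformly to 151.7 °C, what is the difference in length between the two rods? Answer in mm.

ΔT = 94.33 K
Invar: ΔL = 88.2×10⁻⁸ × 3.110 m × 94.33 = 2.5875×10⁻⁴ m = 0.25875 mm
silver: ΔL = 19.5×10⁻⁶ × 3.110 m × 94.33 = 5.7206×10⁻³ m = 5.7206 mm
difference = 5.7206 − 0.25875 = 5.46185 mm

5.46 mm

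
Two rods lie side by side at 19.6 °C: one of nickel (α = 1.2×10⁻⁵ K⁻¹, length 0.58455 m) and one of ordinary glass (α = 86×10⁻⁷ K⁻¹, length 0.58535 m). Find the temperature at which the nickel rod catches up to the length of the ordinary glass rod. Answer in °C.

T = 423.5 °C

Equal length when α₁L₁ΔT − α₂L₂ΔT = L₂ − L₁ = 8.00×10⁻⁴ m
α₁L₁ = 7.0146×10⁻⁶, α₂L₂ = 5.03401×10⁻⁶ → Δ(αL) = 1.98059×10⁻⁶ m/K
ΔT = 8.00×10⁻⁴ / 1.98059×10⁻⁶ = 403.920 K, so T = 19.6 + 403.920 = 423.520 °C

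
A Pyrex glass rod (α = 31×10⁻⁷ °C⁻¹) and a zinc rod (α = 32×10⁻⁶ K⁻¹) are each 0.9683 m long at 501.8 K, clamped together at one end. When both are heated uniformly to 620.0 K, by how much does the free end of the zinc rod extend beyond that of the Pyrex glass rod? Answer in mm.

ΔT = 118.2 K
Pyrex glass: ΔL = 31×10⁻⁷ × 0.9683 m × 118.2 = 3.5480×10⁻⁴ m = 0.35480 mm
zinc: ΔL = 32×10⁻⁶ × 0.9683 m × 118.2 = 3.6625×10⁻³ m = 3.6625 mm
difference = 3.6625 − 0.35480 = 3.3077 mm

3.31 mm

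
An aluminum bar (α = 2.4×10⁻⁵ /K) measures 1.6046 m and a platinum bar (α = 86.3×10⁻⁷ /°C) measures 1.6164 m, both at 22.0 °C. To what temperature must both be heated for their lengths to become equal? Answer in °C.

Equal length when α₁L₁ΔT − α₂L₂ΔT = L₂ − L₁ = 1.18×10⁻² m
α₁L₁ = 3.85104×10⁻⁵, α₂L₂ = 1.3949532×10⁻⁵ → Δ(αL) = 2.4560868×10⁻⁵ m/K
ΔT = 1.18×10⁻² / 2.4560868×10⁻⁵ = 480.439 K, so T = 22.0 + 480.439 = 502.439 °C

T = 502.4 °C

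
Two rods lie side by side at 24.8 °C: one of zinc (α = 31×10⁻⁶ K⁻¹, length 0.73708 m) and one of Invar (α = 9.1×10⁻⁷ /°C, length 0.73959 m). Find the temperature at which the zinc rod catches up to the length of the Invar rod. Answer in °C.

T = 138.0 °C

Equal length when α₁L₁ΔT − α₂L₂ΔT = L₂ − L₁ = 2.51×10⁻³ m
α₁L₁ = 2.284948×10⁻⁵, α₂L₂ = 6.730269×10⁻⁷ → Δ(αL) = 2.21764531×10⁻⁵ m/K
ΔT = 2.51×10⁻³ / 2.21764531×10⁻⁵ = 113.183 K, so T = 24.8 + 113.183 = 137.983 °C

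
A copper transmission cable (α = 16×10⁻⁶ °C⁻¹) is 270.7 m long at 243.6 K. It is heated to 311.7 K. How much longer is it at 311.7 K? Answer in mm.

ΔL = 295 mm

|ΔT| = |311.7 − 243.6| = 68.1 K
ΔL = αL₀ΔT = (16×10⁻⁶)(270.7)(68.1) = 2.95×10⁻¹ m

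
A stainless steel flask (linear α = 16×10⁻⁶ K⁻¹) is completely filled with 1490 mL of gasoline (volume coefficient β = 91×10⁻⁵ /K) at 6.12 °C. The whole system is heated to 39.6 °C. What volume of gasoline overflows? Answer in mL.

The flask also expands: β_container ≈ 3α = 4.8×10⁻⁵ /K
Net overflow = V₀(β_liq − 3α_cont)ΔT
β − 3α = 9.10×10⁻⁴ − 4.8×10⁻⁵ = 8.62×10⁻⁴ /K; ΔT = 33.48 K
ΔV = 1490 × 8.62×10⁻⁴ × 33.48 = 43.0 mL

43.0 mL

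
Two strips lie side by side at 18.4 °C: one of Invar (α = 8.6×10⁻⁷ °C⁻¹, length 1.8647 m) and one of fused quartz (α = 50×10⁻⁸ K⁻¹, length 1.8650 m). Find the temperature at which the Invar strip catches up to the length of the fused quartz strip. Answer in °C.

T = 465.4 °C

L₁(1 + α₁ΔT) = L₂(1 + α₂ΔT) ⇒ ΔT = (L₂ − L₁)/(α₁L₁ − α₂L₂)
L₂ − L₁ = 1.8650 − 1.8647 = 3.00×10⁻⁴ m
α₁L₁ − α₂L₂ = 8.6×10⁻⁷×1.8647 − 50×10⁻⁸×1.8650 = 6.71142×10⁻⁷ m/K
ΔT = 3.00×10⁻⁴ / 6.71142×10⁻⁷ = 446.999 K
T = 18.4 + 446.999 = 465.399 °C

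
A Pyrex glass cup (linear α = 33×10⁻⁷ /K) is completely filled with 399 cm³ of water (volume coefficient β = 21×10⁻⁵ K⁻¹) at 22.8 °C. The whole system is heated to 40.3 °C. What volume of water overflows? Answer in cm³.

1.40 cm³

The cup also expands: β_container ≈ 3α = 9.9×10⁻⁶ /K
Net overflow = V₀(β_liq − 3α_cont)ΔT
β − 3α = 2.10×10⁻⁴ − 9.9×10⁻⁶ = 2.001×10⁻⁴ /K; ΔT = 17.5 K
ΔV = 399 × 2.001×10⁻⁴ × 17.5 = 1.40 cm³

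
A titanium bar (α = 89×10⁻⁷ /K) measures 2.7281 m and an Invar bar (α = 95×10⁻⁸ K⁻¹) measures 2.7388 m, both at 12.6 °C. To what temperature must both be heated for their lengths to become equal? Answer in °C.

T = 506.2 °C

Equal length when α₁L₁ΔT − α₂L₂ΔT = L₂ − L₁ = 1.07×10⁻² m
α₁L₁ = 2.428009×10⁻⁵, α₂L₂ = 2.60186×10⁻⁶ → Δ(αL) = 2.167823×10⁻⁵ m/K
ΔT = 1.07×10⁻² / 2.167823×10⁻⁵ = 493.583 K, so T = 12.6 + 493.583 = 506.183 °C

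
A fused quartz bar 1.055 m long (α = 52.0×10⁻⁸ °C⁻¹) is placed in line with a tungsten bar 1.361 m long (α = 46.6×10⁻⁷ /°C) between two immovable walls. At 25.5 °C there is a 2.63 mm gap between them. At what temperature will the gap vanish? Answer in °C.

α₁L₁ = 5.486×10⁻⁷ m/K, α₂L₂ = 6.34226×10⁻⁶ m/K → total 6.89086×10⁻⁶ m/K
ΔT = g/(α₁L₁+α₂L₂) = 2.63×10⁻³ / 6.89086×10⁻⁶ = 381.66 K
T = 25.5 + 381.66 = 407.16 °C

T = 407 °C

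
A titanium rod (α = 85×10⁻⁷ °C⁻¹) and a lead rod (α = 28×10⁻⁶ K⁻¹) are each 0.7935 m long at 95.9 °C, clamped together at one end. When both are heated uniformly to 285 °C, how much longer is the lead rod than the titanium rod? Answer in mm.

2.93 mm

ΔT = 189.1 K
titanium: ΔL = 85×10⁻⁷ × 0.7935 m × 189.1 = 1.2754×10⁻³ m = 1.2754 mm
lead: ΔL = 28×10⁻⁶ × 0.7935 m × 189.1 = 4.2014×10⁻³ m = 4.2014 mm
difference = 4.2014 − 1.2754 = 2.9260 mm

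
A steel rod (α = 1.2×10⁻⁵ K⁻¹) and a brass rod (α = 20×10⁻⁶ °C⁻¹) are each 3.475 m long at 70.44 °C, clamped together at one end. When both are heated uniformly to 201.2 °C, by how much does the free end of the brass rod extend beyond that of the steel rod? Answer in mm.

3.64 mm

ΔT = 130.76 K
steel: ΔL = 1.2×10⁻⁵ × 3.475 m × 130.76 = 5.4527×10⁻³ m = 5.4527 mm
brass: ΔL = 20×10⁻⁶ × 3.475 m × 130.76 = 9.0878×10⁻³ m = 9.0878 mm
difference = 9.0878 − 5.4527 = 3.6351 mm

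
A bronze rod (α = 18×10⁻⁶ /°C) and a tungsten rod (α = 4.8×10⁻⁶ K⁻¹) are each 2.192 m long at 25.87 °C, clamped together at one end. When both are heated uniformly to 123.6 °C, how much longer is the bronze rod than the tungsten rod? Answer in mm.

2.83 mm

ΔT = 97.73 K
bronze: ΔL = 18×10⁻⁶ × 2.192 m × 97.73 = 3.8560×10⁻³ m = 3.8560 mm
tungsten: ΔL = 4.8×10⁻⁶ × 2.192 m × 97.73 = 1.0283×10⁻³ m = 1.0283 mm
difference = 3.8560 − 1.0283 = 2.8277 mm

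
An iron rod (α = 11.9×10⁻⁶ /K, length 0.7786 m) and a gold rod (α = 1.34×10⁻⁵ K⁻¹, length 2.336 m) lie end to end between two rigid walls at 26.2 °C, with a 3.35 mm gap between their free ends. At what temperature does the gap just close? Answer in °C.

T = 109 °C

Gap closes when ΔL₁ + ΔL₂ = 3.35 mm = 3.35×10⁻³ m
(α₁L₁ + α₂L₂)ΔT = g
α₁L₁ + α₂L₂ = 11.9×10⁻⁶×0.7786 + 1.34×10⁻⁵×2.336 = 4.056774×10⁻⁵ m/K
ΔT = 3.35×10⁻³ / 4.056774×10⁻⁵ = 82.58 K
T = 26.2 + 82.58 = 108.78 °C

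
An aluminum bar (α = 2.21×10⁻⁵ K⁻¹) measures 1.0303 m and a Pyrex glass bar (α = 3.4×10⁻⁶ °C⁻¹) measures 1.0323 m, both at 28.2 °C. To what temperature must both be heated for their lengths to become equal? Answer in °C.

L₁(1 + α₁ΔT) = L₂(1 + α₂ΔT) ⇒ ΔT = (L₂ − L₁)/(α₁L₁ − α₂L₂)
L₂ − L₁ = 1.0323 − 1.0303 = 2.00×10⁻³ m
α₁L₁ − α₂L₂ = 2.21×10⁻⁵×1.0303 − 3.4×10⁻⁶×1.0323 = 1.925981×10⁻⁵ m/K
ΔT = 2.00×10⁻³ / 1.925981×10⁻⁵ = 103.843 K
T = 28.2 + 103.843 = 132.043 °C

T = 132.0 °C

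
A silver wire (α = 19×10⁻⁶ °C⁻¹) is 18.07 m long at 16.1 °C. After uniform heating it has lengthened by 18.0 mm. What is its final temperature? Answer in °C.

ΔL = αL₀ΔT ⇒ ΔT = ΔL / (αL₀)
ΔT = 18.0×10⁻³ m / (19×10⁻⁶ × 18.07 m) = 52.428 K
T = 16.1 + 52.428 = 68.528 °C

T = 68.5 °C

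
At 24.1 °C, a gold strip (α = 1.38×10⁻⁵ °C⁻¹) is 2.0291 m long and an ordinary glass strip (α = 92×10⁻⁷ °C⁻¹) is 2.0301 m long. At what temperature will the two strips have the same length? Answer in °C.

Equal length when α₁L₁ΔT − α₂L₂ΔT = L₂ − L₁ = 1.00×10⁻³ m
α₁L₁ = 2.800158×10⁻⁵, α₂L₂ = 1.867692×10⁻⁵ → Δ(αL) = 9.32466×10⁻⁶ m/K
ΔT = 1.00×10⁻³ / 9.32466×10⁻⁶ = 107.243 K, so T = 24.1 + 107.243 = 131.343 °C

T = 131.3 °C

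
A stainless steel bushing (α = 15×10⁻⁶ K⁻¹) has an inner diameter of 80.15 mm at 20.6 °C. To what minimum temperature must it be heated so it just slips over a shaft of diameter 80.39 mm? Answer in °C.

Required Δd = 80.39 − 80.15 = 0.24 mm
Δd = αd₀ΔT ⇒ ΔT = Δd/(αd₀) = 0.24 / (15×10⁻⁶ × 80.15) = 199.63 K
T_min = 20.6 + 199.63 = 220.23 °C

T = 220 °C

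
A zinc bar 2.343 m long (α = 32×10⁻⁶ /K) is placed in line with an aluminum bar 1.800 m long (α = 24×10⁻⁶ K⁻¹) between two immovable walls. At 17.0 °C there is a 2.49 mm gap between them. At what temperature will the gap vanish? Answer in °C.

Gap closes when ΔL₁ + ΔL₂ = 2.49 mm = 2.49×10⁻³ m
(α₁L₁ + α₂L₂)ΔT = g
α₁L₁ + α₂L₂ = 32×10⁻⁶×2.343 + 24×10⁻⁶×1.800 = 1.18176×10⁻⁴ m/K
ΔT = 2.49×10⁻³ / 1.18176×10⁻⁴ = 21.070 K
T = 17.0 + 21.070 = 38.070 °C

T = 38.1 °C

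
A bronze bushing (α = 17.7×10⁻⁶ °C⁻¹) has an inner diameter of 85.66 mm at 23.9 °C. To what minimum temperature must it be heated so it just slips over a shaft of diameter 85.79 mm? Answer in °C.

Required Δd = 85.79 − 85.66 = 0.13 mm
Δd = αd₀ΔT ⇒ ΔT = Δd/(αd₀) = 0.13 / (17.7×10⁻⁶ × 85.66) = 85.74 K
T_min = 23.9 + 85.74 = 109.64 °C

T = 110 °C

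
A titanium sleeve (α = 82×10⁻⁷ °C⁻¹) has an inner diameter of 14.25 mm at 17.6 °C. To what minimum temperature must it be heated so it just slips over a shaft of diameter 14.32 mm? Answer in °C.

T = 617 °C

Required Δd = 14.32 − 14.25 = 0.07 mm
Δd = αd₀ΔT ⇒ ΔT = Δd/(αd₀) = 0.07 / (82×10⁻⁷ × 14.25) = 599.06 K
T_min = 17.6 + 599.06 = 616.66 °C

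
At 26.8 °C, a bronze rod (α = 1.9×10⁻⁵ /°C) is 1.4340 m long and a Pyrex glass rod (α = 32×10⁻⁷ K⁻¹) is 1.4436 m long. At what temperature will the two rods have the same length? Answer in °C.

T = 451.1 °C

Equal length when α₁L₁ΔT − α₂L₂ΔT = L₂ − L₁ = 9.60×10⁻³ m
α₁L₁ = 2.7246×10⁻⁵, α₂L₂ = 4.61952×10⁻⁶ → Δ(αL) = 2.262648×10⁻⁵ m/K
ΔT = 9.60×10⁻³ / 2.262648×10⁻⁵ = 424.282 K, so T = 26.8 + 424.282 = 451.082 °C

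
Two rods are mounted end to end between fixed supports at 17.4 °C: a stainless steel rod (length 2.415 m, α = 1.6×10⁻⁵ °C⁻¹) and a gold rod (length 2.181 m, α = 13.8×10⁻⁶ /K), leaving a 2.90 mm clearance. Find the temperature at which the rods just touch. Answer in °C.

T = 59.6 °C

Gap closes when ΔL₁ + ΔL₂ = 2.90 mm = 2.90×10⁻³ m
(α₁L₁ + α₂L₂)ΔT = g
α₁L₁ + α₂L₂ = 1.6×10⁻⁵×2.415 + 13.8×10⁻⁶×2.181 = 6.87378×10⁻⁵ m/K
ΔT = 2.90×10⁻³ / 6.87378×10⁻⁵ = 42.189 K
T = 17.4 + 42.189 = 59.589 °C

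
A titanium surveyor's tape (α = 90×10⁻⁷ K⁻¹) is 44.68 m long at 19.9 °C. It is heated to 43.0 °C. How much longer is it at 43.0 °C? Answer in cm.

|ΔT| = |43.0 − 19.9| = 23.1 K
ΔL = αL₀ΔT = (90×10⁻⁷)(44.68)(23.1) = 9.29×10⁻³ m

ΔL = 0.929 cm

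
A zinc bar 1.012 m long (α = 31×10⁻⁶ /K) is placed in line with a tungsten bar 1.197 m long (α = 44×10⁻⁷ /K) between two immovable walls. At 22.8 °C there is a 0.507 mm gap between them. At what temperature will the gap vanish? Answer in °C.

Gap closes when ΔL₁ + ΔL₂ = 0.507 mm = 5.07×10⁻⁴ m
(α₁L₁ + α₂L₂)ΔT = g
α₁L₁ + α₂L₂ = 31×10⁻⁶×1.012 + 44×10⁻⁷×1.197 = 3.66388×10⁻⁵ m/K
ΔT = 5.07×10⁻⁴ / 3.66388×10⁻⁵ = 13.838 K
T = 22.8 + 13.838 = 36.638 °C

T = 36.6 °C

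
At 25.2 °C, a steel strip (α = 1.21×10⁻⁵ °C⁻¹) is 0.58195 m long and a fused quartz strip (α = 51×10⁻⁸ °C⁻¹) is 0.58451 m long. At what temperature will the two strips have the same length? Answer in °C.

T = 404.8 °C

Equal length when α₁L₁ΔT − α₂L₂ΔT = L₂ − L₁ = 2.56×10⁻³ m
α₁L₁ = 7.041595×10⁻⁶, α₂L₂ = 2.981001×10⁻⁷ → Δ(αL) = 6.7434949×10⁻⁶ m/K
ΔT = 2.56×10⁻³ / 6.7434949×10⁻⁶ = 379.625 K, so T = 25.2 + 379.625 = 404.825 °C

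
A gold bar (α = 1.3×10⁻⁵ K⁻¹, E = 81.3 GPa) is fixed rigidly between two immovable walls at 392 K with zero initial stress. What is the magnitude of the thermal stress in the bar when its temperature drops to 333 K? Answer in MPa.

Fully constrained: the free strain ε = αΔT is blocked, so σ = Eε = EαΔT.
|ΔT| = 59 K
σ = 81.3×10⁹ × 1.3×10⁻⁵ × 59 = 6.24×10⁷ Pa

σ = 62.4 MPa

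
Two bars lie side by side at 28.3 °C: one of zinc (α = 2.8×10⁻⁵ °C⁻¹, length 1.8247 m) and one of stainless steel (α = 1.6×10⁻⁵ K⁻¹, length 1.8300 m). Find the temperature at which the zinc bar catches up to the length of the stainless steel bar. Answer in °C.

T = 271.3 °C

L₁(1 + α₁ΔT) = L₂(1 + α₂ΔT) ⇒ ΔT = (L₂ − L₁)/(α₁L₁ − α₂L₂)
L₂ − L₁ = 1.8300 − 1.8247 = 5.30×10⁻³ m
α₁L₁ − α₂L₂ = 2.8×10⁻⁵×1.8247 − 1.6×10⁻⁵×1.8300 = 2.18116×10⁻⁵ m/K
ΔT = 5.30×10⁻³ / 2.18116×10⁻⁵ = 242.990 K
T = 28.3 + 242.990 = 271.290 °C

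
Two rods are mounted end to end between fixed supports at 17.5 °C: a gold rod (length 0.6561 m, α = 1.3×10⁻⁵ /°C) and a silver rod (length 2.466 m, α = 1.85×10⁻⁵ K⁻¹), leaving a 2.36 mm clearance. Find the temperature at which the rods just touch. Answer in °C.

T = 61.1 °C

α₁L₁ = 8.5293×10⁻⁶ m/K, α₂L₂ = 4.5621×10⁻⁵ m/K → total 5.41503×10⁻⁵ m/K
ΔT = g/(α₁L₁+α₂L₂) = 2.36×10⁻³ / 5.41503×10⁻⁵ = 43.582 K
T = 17.5 + 43.582 = 61.082 °C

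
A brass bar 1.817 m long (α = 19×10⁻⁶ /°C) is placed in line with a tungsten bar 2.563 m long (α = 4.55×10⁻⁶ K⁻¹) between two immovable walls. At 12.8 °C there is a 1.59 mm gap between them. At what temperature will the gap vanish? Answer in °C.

T = 47.2 °C

α₁L₁ = 3.4523×10⁻⁵ m/K, α₂L₂ = 1.166165×10⁻⁵ m/K → total 4.618465×10⁻⁵ m/K
ΔT = g/(α₁L₁+α₂L₂) = 1.59×10⁻³ / 4.618465×10⁻⁵ = 34.427 K
T = 12.8 + 34.427 = 47.227 °C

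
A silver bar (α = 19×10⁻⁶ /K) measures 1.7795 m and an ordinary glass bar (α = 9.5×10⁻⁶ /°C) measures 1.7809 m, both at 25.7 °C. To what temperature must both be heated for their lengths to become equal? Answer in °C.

L₁(1 + α₁ΔT) = L₂(1 + α₂ΔT) ⇒ ΔT = (L₂ − L₁)/(α₁L₁ − α₂L₂)
L₂ − L₁ = 1.7809 − 1.7795 = 1.40×10⁻³ m
α₁L₁ − α₂L₂ = 19×10⁻⁶×1.7795 − 9.5×10⁻⁶×1.7809 = 1.689195×10⁻⁵ m/K
ΔT = 1.40×10⁻³ / 1.689195×10⁻⁵ = 82.880 K
T = 25.7 + 82.880 = 108.580 °C

T = 108.6 °C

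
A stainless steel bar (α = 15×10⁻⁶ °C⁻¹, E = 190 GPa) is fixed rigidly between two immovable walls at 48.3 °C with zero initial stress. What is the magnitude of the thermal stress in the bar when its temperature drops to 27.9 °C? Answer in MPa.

Fully constrained: the free strain ε = αΔT is blocked, so σ = Eε = EαΔT.
|ΔT| = 20.4 K
σ = 190×10⁹ × 15×10⁻⁶ × 20.4 = 5.81×10⁷ Pa

σ = 58.1 MPa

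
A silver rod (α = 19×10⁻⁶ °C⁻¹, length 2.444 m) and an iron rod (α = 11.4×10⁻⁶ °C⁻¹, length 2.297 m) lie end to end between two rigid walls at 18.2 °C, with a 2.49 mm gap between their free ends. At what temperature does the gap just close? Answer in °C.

T = 52.5 °C

α₁L₁ = 4.6436×10⁻⁵ m/K, α₂L₂ = 2.61858×10⁻⁵ m/K → total 7.26218×10⁻⁵ m/K
ΔT = g/(α₁L₁+α₂L₂) = 2.49×10⁻³ / 7.26218×10⁻⁵ = 34.287 K
T = 18.2 + 34.287 = 52.487 °C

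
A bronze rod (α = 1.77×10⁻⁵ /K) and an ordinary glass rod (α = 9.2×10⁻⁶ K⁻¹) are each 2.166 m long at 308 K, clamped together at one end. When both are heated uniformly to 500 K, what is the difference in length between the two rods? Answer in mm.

3.53 mm

ΔT = 192 K
bronze: ΔL = 1.77×10⁻⁵ × 2.166 m × 192 = 7.3609×10⁻³ m = 7.3609 mm
ordinary glass: ΔL = 9.2×10⁻⁶ × 2.166 m × 192 = 3.8260×10⁻³ m = 3.8260 mm
difference = 7.3609 − 3.8260 = 3.5349 mm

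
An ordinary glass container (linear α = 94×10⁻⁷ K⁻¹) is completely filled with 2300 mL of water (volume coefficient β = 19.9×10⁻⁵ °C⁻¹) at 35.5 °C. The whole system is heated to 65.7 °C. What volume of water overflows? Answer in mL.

11.9 mL

The container also expands: β_container ≈ 3α = 2.82×10⁻⁵ /K
Net overflow = V₀(β_liq − 3α_cont)ΔT
β − 3α = 1.99×10⁻⁴ − 2.82×10⁻⁵ = 1.708×10⁻⁴ /K; ΔT = 30.2 K
ΔV = 2300 × 1.708×10⁻⁴ × 30.2 = 11.9 mL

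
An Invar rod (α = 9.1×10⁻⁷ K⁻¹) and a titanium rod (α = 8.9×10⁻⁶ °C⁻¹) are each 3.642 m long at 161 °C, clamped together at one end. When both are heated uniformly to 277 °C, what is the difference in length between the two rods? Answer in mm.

3.38 mm

ΔT = 116 K
Invar: ΔL = 9.1×10⁻⁷ × 3.642 m × 116 = 3.8445×10⁻⁴ m = 0.38445 mm
titanium: ΔL = 8.9×10⁻⁶ × 3.642 m × 116 = 3.7600×10⁻³ m = 3.7600 mm
difference = 3.7600 − 0.38445 = 3.37555 mm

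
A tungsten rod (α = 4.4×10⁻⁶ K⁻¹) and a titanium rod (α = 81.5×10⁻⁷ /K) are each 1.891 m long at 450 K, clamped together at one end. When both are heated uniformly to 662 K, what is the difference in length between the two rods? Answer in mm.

1.50 mm

ΔT = 212 K
tungsten: ΔL = 4.4×10⁻⁶ × 1.891 m × 212 = 1.7639×10⁻³ m = 1.7639 mm
titanium: ΔL = 81.5×10⁻⁷ × 1.891 m × 212 = 3.2673×10⁻³ m = 3.2673 mm
difference = 3.2673 − 1.7639 = 1.5034 mm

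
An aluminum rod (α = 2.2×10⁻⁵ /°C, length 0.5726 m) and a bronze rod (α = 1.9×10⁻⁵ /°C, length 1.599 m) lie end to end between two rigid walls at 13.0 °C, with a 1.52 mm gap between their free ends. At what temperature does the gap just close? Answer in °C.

α₁L₁ = 1.25972×10⁻⁵ m/K, α₂L₂ = 3.0381×10⁻⁵ m/K → total 4.29782×10⁻⁵ m/K
ΔT = g/(α₁L₁+α₂L₂) = 1.52×10⁻³ / 4.29782×10⁻⁵ = 35.367 K
T = 13.0 + 35.367 = 48.367 °C

T = 48.4 °C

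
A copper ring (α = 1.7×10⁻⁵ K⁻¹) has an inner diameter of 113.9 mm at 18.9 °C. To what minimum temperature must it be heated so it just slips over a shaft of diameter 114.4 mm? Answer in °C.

T = 277 °C

Required Δd = 114.4 − 113.9 = 0.5 mm
Δd = αd₀ΔT ⇒ ΔT = Δd/(αd₀) = 0.5 / (1.7×10⁻⁵ × 113.9) = 258.22 K
T_min = 18.9 + 258.22 = 277.12 °C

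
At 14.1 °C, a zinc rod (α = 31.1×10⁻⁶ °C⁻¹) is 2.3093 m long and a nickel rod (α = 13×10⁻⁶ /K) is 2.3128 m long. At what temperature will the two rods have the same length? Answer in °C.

Equal length when α₁L₁ΔT − α₂L₂ΔT = L₂ − L₁ = 3.50×10⁻³ m
α₁L₁ = 7.181923×10⁻⁵, α₂L₂ = 3.00664×10⁻⁵ → Δ(αL) = 4.175283×10⁻⁵ m/K
ΔT = 3.50×10⁻³ / 4.175283×10⁻⁵ = 83.8267 K, so T = 14.1 + 83.8267 = 97.9267 °C

T = 97.93 °C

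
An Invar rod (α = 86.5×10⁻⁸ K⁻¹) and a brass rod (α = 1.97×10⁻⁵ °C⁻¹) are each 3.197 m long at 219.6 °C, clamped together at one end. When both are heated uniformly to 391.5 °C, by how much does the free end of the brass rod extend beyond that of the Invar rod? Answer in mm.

ΔT = 171.9 K
Invar: ΔL = 86.5×10⁻⁸ × 3.197 m × 171.9 = 4.7537×10⁻⁴ m = 0.47537 mm
brass: ΔL = 1.97×10⁻⁵ × 3.197 m × 171.9 = 1.0826×10⁻² m = 10.826 mm
difference = 10.826 − 0.47537 = 10.35063 mm

10.4 mm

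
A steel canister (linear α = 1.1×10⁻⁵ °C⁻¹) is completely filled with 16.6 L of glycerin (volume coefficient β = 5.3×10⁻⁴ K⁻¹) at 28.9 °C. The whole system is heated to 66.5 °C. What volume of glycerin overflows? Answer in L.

The canister also expands: β_container ≈ 3α = 3.3×10⁻⁵ /K
Net overflow = V₀(β_liq − 3α_cont)ΔT
β − 3α = 5.30×10⁻⁴ − 3.3×10⁻⁵ = 4.97×10⁻⁴ /K; ΔT = 37.6 K
ΔV = 16.6 × 4.97×10⁻⁴ × 37.6 = 0.310 L

0.310 L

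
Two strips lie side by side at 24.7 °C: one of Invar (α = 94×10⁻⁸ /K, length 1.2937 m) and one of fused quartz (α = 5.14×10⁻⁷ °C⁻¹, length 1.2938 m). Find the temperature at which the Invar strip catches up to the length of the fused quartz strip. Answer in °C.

T = 206.2 °C

L₁(1 + α₁ΔT) = L₂(1 + α₂ΔT) ⇒ ΔT = (L₂ − L₁)/(α₁L₁ − α₂L₂)
L₂ − L₁ = 1.2938 − 1.2937 = 1.00×10⁻⁴ m
α₁L₁ − α₂L₂ = 94×10⁻⁸×1.2937 − 5.14×10⁻⁷×1.2938 = 5.510648×10⁻⁷ m/K
ΔT = 1.00×10⁻⁴ / 5.510648×10⁻⁷ = 181.467 K
T = 24.7 + 181.467 = 206.167 °C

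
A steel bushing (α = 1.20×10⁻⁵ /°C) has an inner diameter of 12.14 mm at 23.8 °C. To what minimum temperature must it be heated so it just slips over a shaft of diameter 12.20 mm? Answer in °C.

Required Δd = 12.20 − 12.14 = 0.06 mm
Δd = αd₀ΔT ⇒ ΔT = Δd/(αd₀) = 0.06 / (1.20×10⁻⁵ × 12.14) = 411.86 K
T_min = 23.8 + 411.86 = 435.66 °C

T = 436 °C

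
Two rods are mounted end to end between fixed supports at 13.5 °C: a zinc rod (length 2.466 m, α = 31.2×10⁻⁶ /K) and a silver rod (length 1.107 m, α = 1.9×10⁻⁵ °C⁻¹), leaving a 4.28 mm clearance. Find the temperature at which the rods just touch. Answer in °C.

α₁L₁ = 7.69392×10⁻⁵ m/K, α₂L₂ = 2.1033×10⁻⁵ m/K → total 9.79722×10⁻⁵ m/K
ΔT = g/(α₁L₁+α₂L₂) = 4.28×10⁻³ / 9.79722×10⁻⁵ = 43.686 K
T = 13.5 + 43.686 = 57.186 °C

T = 57.2 °C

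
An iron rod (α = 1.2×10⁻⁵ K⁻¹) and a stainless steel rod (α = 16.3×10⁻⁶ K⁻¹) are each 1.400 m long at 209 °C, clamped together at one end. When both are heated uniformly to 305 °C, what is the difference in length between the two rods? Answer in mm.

ΔT = 96 K
iron: ΔL = 1.2×10⁻⁵ × 1.400 m × 96 = 1.6128×10⁻³ m = 1.6128 mm
stainless steel: ΔL = 16.3×10⁻⁶ × 1.400 m × 96 = 2.1907×10⁻³ m = 2.1907 mm
difference = 2.1907 − 1.6128 = 0.5779 mm

0.578 mm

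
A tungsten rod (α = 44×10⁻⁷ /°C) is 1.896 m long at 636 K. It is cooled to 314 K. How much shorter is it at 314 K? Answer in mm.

ΔL = 2.69 mm

|ΔT| = |314 − 636| = 322 K
ΔL = αL₀ΔT = (44×10⁻⁷)(1.896)(322) = 2.69×10⁻³ m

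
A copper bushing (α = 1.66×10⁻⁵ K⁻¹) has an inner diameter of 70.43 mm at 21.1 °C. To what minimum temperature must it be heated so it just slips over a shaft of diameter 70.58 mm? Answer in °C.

Required Δd = 70.58 − 70.43 = 0.15 mm
Δd = αd₀ΔT ⇒ ΔT = Δd/(αd₀) = 0.15 / (1.66×10⁻⁵ × 70.43) = 128.30 K
T_min = 21.1 + 128.30 = 149.40 °C

T = 149 °C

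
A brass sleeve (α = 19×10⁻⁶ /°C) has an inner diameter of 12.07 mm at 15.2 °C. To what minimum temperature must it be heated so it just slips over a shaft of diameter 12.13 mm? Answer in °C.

Required Δd = 12.13 − 12.07 = 0.06 mm
Δd = αd₀ΔT ⇒ ΔT = Δd/(αd₀) = 0.06 / (19×10⁻⁶ × 12.07) = 261.63 K
T_min = 15.2 + 261.63 = 276.83 °C

T = 277 °C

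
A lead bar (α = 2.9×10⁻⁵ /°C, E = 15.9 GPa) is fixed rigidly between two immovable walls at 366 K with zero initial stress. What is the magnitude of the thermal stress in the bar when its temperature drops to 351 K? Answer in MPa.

Fully constrained: the free strain ε = αΔT is blocked, so σ = Eε = EαΔT.
|ΔT| = 15 K
σ = 15.9×10⁹ × 2.9×10⁻⁵ × 15 = 6.92×10⁶ Pa

σ = 6.92 MPa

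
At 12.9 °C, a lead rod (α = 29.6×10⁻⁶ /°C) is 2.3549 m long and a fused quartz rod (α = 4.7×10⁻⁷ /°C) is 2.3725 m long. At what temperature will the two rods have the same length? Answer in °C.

T = 269.5 °C

Equal length when α₁L₁ΔT − α₂L₂ΔT = L₂ − L₁ = 1.76×10⁻² m
α₁L₁ = 6.970504×10⁻⁵, α₂L₂ = 1.115075×10⁻⁶ → Δ(αL) = 6.8589965×10⁻⁵ m/K
ΔT = 1.76×10⁻² / 6.8589965×10⁻⁵ = 256.597 K, so T = 12.9 + 256.597 = 269.497 °C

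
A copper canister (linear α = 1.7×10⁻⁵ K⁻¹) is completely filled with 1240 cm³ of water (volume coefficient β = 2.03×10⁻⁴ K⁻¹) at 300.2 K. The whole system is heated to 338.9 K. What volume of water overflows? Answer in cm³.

7.29 cm³

The canister also expands: β_container ≈ 3α = 5.1×10⁻⁵ /K
Net overflow = V₀(β_liq − 3α_cont)ΔT
β − 3α = 2.03×10⁻⁴ − 5.1×10⁻⁵ = 1.52×10⁻⁴ /K; ΔT = 38.7 K
ΔV = 1240 × 1.52×10⁻⁴ × 38.7 = 7.29 cm³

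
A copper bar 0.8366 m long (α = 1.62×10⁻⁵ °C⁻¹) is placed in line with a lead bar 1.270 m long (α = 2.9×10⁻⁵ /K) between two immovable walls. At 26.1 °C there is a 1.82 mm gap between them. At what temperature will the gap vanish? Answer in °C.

α₁L₁ = 1.355292×10⁻⁵ m/K, α₂L₂ = 3.683×10⁻⁵ m/K → total 5.038292×10⁻⁵ m/K
ΔT = g/(α₁L₁+α₂L₂) = 1.82×10⁻³ / 5.038292×10⁻⁵ = 36.123 K
T = 26.1 + 36.123 = 62.223 °C

T = 62.2 °C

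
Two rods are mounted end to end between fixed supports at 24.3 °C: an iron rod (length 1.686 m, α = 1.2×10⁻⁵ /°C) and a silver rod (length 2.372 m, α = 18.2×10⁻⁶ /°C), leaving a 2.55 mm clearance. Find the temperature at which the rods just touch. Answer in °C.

Gap closes when ΔL₁ + ΔL₂ = 2.55 mm = 2.55×10⁻³ m
(α₁L₁ + α₂L₂)ΔT = g
α₁L₁ + α₂L₂ = 1.2×10⁻⁵×1.686 + 18.2×10⁻⁶×2.372 = 6.34024×10⁻⁵ m/K
ΔT = 2.55×10⁻³ / 6.34024×10⁻⁵ = 40.219 K
T = 24.3 + 40.219 = 64.519 °C

T = 64.5 °C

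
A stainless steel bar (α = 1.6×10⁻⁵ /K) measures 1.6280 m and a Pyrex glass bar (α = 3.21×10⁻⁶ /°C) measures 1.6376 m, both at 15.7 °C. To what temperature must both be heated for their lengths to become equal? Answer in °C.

Equal length when α₁L₁ΔT − α₂L₂ΔT = L₂ − L₁ = 9.60×10⁻³ m
α₁L₁ = 2.6048×10⁻⁵, α₂L₂ = 5.256696×10⁻⁶ → Δ(αL) = 2.0791304×10⁻⁵ m/K
ΔT = 9.60×10⁻³ / 2.0791304×10⁻⁵ = 461.732 K, so T = 15.7 + 461.732 = 477.432 °C

T = 477.4 °C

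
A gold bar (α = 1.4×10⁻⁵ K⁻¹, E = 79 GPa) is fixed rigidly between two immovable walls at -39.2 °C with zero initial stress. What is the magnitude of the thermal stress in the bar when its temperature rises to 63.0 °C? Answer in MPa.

σ = 113 MPa

Fully constrained: the free strain ε = αΔT is blocked, so σ = Eε = EαΔT.
|ΔT| = 102.2 K
σ = 79.0×10⁹ × 1.4×10⁻⁵ × 102.2 = 1.13×10⁸ Pa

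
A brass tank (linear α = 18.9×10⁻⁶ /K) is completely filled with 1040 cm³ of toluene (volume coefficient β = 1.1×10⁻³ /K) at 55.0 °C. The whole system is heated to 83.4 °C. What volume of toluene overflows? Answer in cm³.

The tank also expands: β_container ≈ 3α = 5.67×10⁻⁵ /K
Net overflow = V₀(β_liq − 3α_cont)ΔT
β − 3α = 1.10×10⁻³ − 5.67×10⁻⁵ = 1.0433×10⁻³ /K; ΔT = 28.4 K
ΔV = 1040 × 1.0433×10⁻³ × 28.4 = 30.8 cm³

30.8 cm³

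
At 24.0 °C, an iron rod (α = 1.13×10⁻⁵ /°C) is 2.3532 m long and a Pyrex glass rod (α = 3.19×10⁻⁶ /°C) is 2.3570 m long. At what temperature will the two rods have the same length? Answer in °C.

Equal length when α₁L₁ΔT − α₂L₂ΔT = L₂ − L₁ = 3.80×10⁻³ m
α₁L₁ = 2.659116×10⁻⁵, α₂L₂ = 7.51883×10⁻⁶ → Δ(αL) = 1.907233×10⁻⁵ m/K
ΔT = 3.80×10⁻³ / 1.907233×10⁻⁵ = 199.242 K, so T = 24.0 + 199.242 = 223.242 °C

T = 223.2 °C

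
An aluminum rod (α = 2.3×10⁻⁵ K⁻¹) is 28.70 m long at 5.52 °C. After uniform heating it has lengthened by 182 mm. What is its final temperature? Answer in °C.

T = 281 °C

ΔL = αL₀ΔT ⇒ ΔT = ΔL / (αL₀)
ΔT = 182×10⁻³ m / (2.3×10⁻⁵ × 28.70 m) = 275.72 K
T = 5.52 + 275.72 = 281.24 °C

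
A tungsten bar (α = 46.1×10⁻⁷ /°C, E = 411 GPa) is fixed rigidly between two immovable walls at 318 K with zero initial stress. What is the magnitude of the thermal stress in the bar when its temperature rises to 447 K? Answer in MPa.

σ = 244 MPa

Fully constrained: the free strain ε = αΔT is blocked, so σ = Eε = EαΔT.
|ΔT| = 129 K
σ = 411×10⁹ × 46.1×10⁻⁷ × 129 = 2.44×10⁸ Pa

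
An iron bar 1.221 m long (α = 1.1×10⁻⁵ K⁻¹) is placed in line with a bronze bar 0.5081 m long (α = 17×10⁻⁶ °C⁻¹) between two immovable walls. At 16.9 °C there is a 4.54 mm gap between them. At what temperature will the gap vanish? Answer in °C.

α₁L₁ = 1.3431×10⁻⁵ m/K, α₂L₂ = 8.6377×10⁻⁶ m/K → total 2.20687×10⁻⁵ m/K
ΔT = g/(α₁L₁+α₂L₂) = 4.54×10⁻³ / 2.20687×10⁻⁵ = 205.72 K
T = 16.9 + 205.72 = 222.62 °C

T = 223 °C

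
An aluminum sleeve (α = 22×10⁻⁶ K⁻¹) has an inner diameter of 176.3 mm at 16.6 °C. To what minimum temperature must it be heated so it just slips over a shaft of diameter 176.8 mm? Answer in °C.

T = 146 °C

Required Δd = 176.8 − 176.3 = 0.5 mm
Δd = αd₀ΔT ⇒ ΔT = Δd/(αd₀) = 0.5 / (22×10⁻⁶ × 176.3) = 128.91 K
T_min = 16.6 + 128.91 = 145.51 °C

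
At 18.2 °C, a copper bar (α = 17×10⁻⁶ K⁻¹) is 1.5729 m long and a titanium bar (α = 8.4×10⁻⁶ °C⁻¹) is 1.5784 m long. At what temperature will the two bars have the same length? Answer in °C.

Equal length when α₁L₁ΔT − α₂L₂ΔT = L₂ − L₁ = 5.50×10⁻³ m
α₁L₁ = 2.67393×10⁻⁵, α₂L₂ = 1.325856×10⁻⁵ → Δ(αL) = 1.348074×10⁻⁵ m/K
ΔT = 5.50×10⁻³ / 1.348074×10⁻⁵ = 407.989 K, so T = 18.2 + 407.989 = 426.189 °C

T = 426.2 °C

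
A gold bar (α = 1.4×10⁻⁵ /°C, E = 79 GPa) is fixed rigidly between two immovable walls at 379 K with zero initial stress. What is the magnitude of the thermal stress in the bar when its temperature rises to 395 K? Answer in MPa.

Fully constrained: the free strain ε = αΔT is blocked, so σ = Eε = EαΔT.
|ΔT| = 16 K
σ = 79.0×10⁹ × 1.4×10⁻⁵ × 16 = 1.77×10⁷ Pa

σ = 17.7 MPa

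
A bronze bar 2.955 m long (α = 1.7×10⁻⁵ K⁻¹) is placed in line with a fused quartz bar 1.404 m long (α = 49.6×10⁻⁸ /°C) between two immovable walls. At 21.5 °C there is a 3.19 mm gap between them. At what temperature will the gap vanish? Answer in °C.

α₁L₁ = 5.0235×10⁻⁵ m/K, α₂L₂ = 6.96384×10⁻⁷ m/K → total 5.0931384×10⁻⁵ m/K
ΔT = g/(α₁L₁+α₂L₂) = 3.19×10⁻³ / 5.0931384×10⁻⁵ = 62.633 K
T = 21.5 + 62.633 = 84.133 °C

T = 84.1 °C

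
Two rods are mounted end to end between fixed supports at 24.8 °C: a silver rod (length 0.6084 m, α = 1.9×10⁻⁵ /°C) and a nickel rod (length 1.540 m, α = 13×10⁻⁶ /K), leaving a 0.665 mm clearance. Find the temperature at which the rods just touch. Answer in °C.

T = 45.9 °C

Gap closes when ΔL₁ + ΔL₂ = 0.665 mm = 6.65×10⁻⁴ m
(α₁L₁ + α₂L₂)ΔT = g
α₁L₁ + α₂L₂ = 1.9×10⁻⁵×0.6084 + 13×10⁻⁶×1.540 = 3.15796×10⁻⁵ m/K
ΔT = 6.65×10⁻⁴ / 3.15796×10⁻⁵ = 21.058 K
T = 24.8 + 21.058 = 45.858 °C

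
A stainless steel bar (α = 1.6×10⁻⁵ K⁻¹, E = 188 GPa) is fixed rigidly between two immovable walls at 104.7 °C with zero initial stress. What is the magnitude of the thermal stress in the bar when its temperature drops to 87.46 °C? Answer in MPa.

Fully constrained: the free strain ε = αΔT is blocked, so σ = Eε = EαΔT.
|ΔT| = 17.24 K
σ = 188×10⁹ × 1.6×10⁻⁵ × 17.24 = 5.19×10⁷ Pa

σ = 51.9 MPa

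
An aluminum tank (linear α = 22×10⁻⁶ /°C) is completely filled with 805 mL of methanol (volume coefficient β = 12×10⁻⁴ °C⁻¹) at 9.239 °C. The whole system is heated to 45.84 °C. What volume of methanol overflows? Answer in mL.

33.4 mL

The tank also expands: β_container ≈ 3α = 6.6×10⁻⁵ /K
Net overflow = V₀(β_liq − 3α_cont)ΔT
β − 3α = 1.20×10⁻³ − 6.6×10⁻⁵ = 1.134×10⁻³ /K; ΔT = 36.601 K
ΔV = 805 × 1.134×10⁻³ × 36.601 = 33.4 mL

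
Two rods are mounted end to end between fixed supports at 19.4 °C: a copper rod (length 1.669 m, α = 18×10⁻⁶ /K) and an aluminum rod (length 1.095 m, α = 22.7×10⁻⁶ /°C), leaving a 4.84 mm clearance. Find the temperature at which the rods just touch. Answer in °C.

Gap closes when ΔL₁ + ΔL₂ = 4.84 mm = 4.84×10⁻³ m
(α₁L₁ + α₂L₂)ΔT = g
α₁L₁ + α₂L₂ = 18×10⁻⁶×1.669 + 22.7×10⁻⁶×1.095 = 5.48985×10⁻⁵ m/K
ΔT = 4.84×10⁻³ / 5.48985×10⁻⁵ = 88.16 K
T = 19.4 + 88.16 = 107.56 °C

T = 108 °C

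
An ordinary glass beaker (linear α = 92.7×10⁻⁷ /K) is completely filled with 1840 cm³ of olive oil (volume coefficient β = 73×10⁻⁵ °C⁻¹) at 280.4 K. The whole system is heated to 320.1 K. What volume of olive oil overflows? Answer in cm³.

51.3 cm³

The beaker also expands: β_container ≈ 3α = 2.781×10⁻⁵ /K
Net overflow = V₀(β_liq − 3α_cont)ΔT
β − 3α = 7.30×10⁻⁴ − 2.781×10⁻⁵ = 7.0219×10⁻⁴ /K; ΔT = 39.7 K
ΔV = 1840 × 7.0219×10⁻⁴ × 39.7 = 51.3 cm³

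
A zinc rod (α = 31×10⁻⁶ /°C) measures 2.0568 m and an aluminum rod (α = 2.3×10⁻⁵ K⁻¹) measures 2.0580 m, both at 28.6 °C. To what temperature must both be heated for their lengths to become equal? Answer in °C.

T = 101.7 °C

L₁(1 + α₁ΔT) = L₂(1 + α₂ΔT) ⇒ ΔT = (L₂ − L₁)/(α₁L₁ − α₂L₂)
L₂ − L₁ = 2.0580 − 2.0568 = 1.20×10⁻³ m
α₁L₁ − α₂L₂ = 31×10⁻⁶×2.0568 − 2.3×10⁻⁵×2.0580 = 1.64268×10⁻⁵ m/K
ΔT = 1.20×10⁻³ / 1.64268×10⁻⁵ = 73.051 K
T = 28.6 + 73.051 = 101.651 °C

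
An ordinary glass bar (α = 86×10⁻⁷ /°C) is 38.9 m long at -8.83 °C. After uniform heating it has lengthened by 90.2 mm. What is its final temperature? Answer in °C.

T = 261 °C

ΔL = αL₀ΔT ⇒ ΔT = ΔL / (αL₀)
ΔT = 90.2×10⁻³ m / (86×10⁻⁷ × 38.9 m) = 269.62 K
T = -8.83 + 269.62 = 260.79 °C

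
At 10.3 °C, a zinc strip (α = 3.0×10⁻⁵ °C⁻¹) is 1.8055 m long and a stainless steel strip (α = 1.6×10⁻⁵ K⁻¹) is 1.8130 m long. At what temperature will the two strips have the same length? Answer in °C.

T = 308.4 °C

L₁(1 + α₁ΔT) = L₂(1 + α₂ΔT) ⇒ ΔT = (L₂ − L₁)/(α₁L₁ − α₂L₂)
L₂ − L₁ = 1.8130 − 1.8055 = 7.50×10⁻³ m
α₁L₁ − α₂L₂ = 3.0×10⁻⁵×1.8055 − 1.6×10⁻⁵×1.8130 = 2.5157×10⁻⁵ m/K
ΔT = 7.50×10⁻³ / 2.5157×10⁻⁵ = 298.128 K
T = 10.3 + 298.128 = 308.428 °C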